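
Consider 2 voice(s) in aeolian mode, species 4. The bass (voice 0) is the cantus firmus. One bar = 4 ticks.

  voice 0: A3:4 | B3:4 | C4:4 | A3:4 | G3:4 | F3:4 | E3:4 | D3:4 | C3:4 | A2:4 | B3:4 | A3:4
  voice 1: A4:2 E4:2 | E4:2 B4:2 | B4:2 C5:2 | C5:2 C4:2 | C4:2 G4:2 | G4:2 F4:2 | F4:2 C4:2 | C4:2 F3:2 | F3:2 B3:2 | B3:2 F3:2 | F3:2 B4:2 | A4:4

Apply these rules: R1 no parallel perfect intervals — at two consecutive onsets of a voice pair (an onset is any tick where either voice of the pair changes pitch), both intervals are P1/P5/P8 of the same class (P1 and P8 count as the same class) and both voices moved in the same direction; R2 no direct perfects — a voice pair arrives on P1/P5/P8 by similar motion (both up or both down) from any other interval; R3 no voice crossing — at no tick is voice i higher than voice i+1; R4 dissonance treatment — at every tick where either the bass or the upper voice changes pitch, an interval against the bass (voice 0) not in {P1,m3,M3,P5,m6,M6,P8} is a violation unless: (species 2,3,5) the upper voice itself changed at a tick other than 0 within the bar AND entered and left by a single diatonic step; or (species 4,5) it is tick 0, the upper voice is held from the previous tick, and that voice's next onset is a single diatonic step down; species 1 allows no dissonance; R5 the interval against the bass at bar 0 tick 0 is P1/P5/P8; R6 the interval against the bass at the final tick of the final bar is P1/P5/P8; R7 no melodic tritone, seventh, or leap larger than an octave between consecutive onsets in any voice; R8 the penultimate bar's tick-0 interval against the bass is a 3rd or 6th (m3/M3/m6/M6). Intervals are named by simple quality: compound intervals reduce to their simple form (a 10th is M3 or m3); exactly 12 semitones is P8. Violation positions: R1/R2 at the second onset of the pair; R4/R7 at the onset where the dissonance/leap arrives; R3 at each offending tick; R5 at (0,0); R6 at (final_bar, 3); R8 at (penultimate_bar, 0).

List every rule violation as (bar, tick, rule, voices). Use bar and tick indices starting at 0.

bar 0: v0=A3 v1=A4 downbeat P8
bar 1: v0=B3 v1=E4 downbeat P4
bar 2: v0=C4 v1=B4 downbeat M7
bar 3: v0=A3 v1=C5 downbeat m3
bar 4: v0=G3 v1=C4 downbeat P4
bar 5: v0=F3 v1=G4 downbeat M2
bar 6: v0=E3 v1=F4 downbeat m2
bar 7: v0=D3 v1=C4 downbeat m7
bar 8: v0=C3 v1=F3 downbeat P4
bar 9: v0=A2 v1=B3 downbeat M2
bar 10: v0=B3 v1=F3 downbeat TT
bar 11: v0=A3 v1=A4 downbeat P8
  -> R4 @ bar 1 tick 0 v(0, 1): B3/E4 P4 untreated
  -> R4 @ bar 2 tick 0 v(0, 1): C4/B4 M7 untreated
  -> R4 @ bar 4 tick 0 v(0, 1): G3/C4 P4 untreated
  -> R4 @ bar 6 tick 0 v(0, 1): E3/F4 m2 untreated
  -> R4 @ bar 7 tick 0 v(0, 1): D3/C4 m7 untreated
  -> R4 @ bar 8 tick 0 v(0, 1): C3/F3 P4 untreated
  -> R4 @ bar 8 tick 2 v(0, 1): C3/B3 M7 untreated
  -> R7 @ bar 8 tick 2 v(1,): F3->B3 leap 6st
  -> R4 @ bar 9 tick 0 v(0, 1): A2/B3 M2 untreated
  -> R7 @ bar 9 tick 2 v(1,): B3->F3 leap 6st
  -> R3 @ bar 10 tick 0 v(0, 1): B3 above F3
  -> R4 @ bar 10 tick 0 v(0, 1): B3/F3 TT untreated
  -> R7 @ bar 10 tick 0 v(0,): A2->B3 leap 14st
  -> R8 @ bar 10 tick 0 v(0, 1): penult TT not 3rd/6th
  -> R3 @ bar 10 tick 1 v(0, 1): B3 above F3
  -> R7 @ bar 10 tick 2 v(1,): F3->B4 leap 18st
  -> R1 @ bar 11 tick 0 v(0, 1): B3/B4 P8 -> A3/A4 P8 similar

(1, 0, R4, (0, 1))
(2, 0, R4, (0, 1))
(4, 0, R4, (0, 1))
(6, 0, R4, (0, 1))
(7, 0, R4, (0, 1))
(8, 0, R4, (0, 1))
(8, 2, R4, (0, 1))
(8, 2, R7, (1,))
(9, 0, R4, (0, 1))
(9, 2, R7, (1,))
(10, 0, R3, (0, 1))
(10, 0, R4, (0, 1))
(10, 0, R7, (0,))
(10, 0, R8, (0, 1))
(10, 1, R3, (0, 1))
(10, 2, R7, (1,))
(11, 0, R1, (0, 1))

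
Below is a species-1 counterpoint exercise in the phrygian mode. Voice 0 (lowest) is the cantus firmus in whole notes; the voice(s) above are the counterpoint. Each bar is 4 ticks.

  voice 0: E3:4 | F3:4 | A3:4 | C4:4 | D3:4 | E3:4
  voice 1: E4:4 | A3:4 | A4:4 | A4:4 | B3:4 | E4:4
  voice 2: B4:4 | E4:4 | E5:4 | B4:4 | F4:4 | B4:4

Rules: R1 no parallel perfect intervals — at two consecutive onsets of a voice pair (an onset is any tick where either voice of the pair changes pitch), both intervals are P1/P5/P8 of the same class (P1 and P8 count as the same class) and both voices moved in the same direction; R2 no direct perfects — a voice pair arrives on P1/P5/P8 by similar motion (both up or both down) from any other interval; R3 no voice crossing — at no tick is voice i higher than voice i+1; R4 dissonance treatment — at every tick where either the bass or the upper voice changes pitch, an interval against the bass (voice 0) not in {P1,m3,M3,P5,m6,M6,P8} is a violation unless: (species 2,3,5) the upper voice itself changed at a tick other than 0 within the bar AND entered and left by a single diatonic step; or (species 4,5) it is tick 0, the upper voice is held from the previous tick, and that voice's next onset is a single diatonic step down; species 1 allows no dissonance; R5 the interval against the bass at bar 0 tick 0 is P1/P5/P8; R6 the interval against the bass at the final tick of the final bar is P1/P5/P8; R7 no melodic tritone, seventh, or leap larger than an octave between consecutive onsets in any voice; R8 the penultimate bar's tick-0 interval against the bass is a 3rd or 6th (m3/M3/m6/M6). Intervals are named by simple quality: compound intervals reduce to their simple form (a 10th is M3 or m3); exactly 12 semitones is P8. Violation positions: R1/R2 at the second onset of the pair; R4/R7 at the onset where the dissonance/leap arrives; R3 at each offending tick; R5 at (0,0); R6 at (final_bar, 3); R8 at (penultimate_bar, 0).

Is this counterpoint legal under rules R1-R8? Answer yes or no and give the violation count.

bar 0: v0=E3 v1=E4 v2=B4 (P5)
bar 1: v0=F3 v1=A3 v2=E4 (M7)
bar 2: v0=A3 v1=A4 v2=E5 (P5)
bar 3: v0=C4 v1=A4 v2=B4 (M7)
bar 4: v0=D3 v1=B3 v2=F4 (m3)
bar 5: v0=E3 v1=E4 v2=B4 (P5)
  R1 @ bar1.0: E4/B4 P5 -> A3/E4 P5 similar
  R4 @ bar1.0: F3/E4 M7 untreated
  R1 @ bar2.0: A3/E4 P5 -> A4/E5 P5 similar
  R2 @ bar2.0: F3/A3 M3 -> A3/A4 P8 similar
  R2 @ bar2.0: F3/E4 M7 -> A3/E5 P5 similar
  R4 @ bar3.0: C4/B4 M7 untreated
  R7 @ bar4.0: C4->D3 leap 10st
  R7 @ bar4.0: A4->B3 leap 10st
  R7 @ bar4.0: B4->F4 leap 6st
  R2 @ bar5.0: D3/B3 M6 -> E3/E4 P8 similar
  R2 @ bar5.0: D3/F4 m3 -> E3/B4 P5 similar
  R2 @ bar5.0: B3/F4 TT -> E4/B4 P5 similar
  R7 @ bar5.0: F4->B4 leap 6st

No (13 violations)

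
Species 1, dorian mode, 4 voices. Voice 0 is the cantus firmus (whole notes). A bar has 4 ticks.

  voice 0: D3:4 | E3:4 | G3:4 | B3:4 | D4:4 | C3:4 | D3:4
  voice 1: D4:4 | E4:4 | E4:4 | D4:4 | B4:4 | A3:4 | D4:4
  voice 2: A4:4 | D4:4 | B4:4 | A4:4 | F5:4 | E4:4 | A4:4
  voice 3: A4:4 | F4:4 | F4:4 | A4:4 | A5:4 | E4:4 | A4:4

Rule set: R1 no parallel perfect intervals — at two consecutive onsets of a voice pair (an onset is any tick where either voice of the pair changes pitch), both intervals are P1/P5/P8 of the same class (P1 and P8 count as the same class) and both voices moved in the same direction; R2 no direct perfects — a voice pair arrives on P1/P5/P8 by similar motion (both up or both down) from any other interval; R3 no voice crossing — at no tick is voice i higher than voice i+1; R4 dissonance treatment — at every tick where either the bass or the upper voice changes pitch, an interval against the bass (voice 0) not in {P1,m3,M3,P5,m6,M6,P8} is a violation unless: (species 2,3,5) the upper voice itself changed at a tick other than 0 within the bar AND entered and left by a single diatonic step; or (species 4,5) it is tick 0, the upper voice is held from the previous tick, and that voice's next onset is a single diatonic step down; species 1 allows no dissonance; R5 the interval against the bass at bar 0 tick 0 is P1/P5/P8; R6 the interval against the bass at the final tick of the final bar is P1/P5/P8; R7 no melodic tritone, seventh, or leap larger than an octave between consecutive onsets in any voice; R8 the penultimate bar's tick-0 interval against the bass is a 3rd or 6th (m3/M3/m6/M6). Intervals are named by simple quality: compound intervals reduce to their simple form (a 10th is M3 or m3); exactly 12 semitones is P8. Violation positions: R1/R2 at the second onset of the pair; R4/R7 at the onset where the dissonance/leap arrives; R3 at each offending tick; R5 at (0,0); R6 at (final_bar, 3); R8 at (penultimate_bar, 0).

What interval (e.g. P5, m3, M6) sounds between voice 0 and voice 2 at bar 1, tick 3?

voice 0=E3 voice 2=D4 -> m7

m7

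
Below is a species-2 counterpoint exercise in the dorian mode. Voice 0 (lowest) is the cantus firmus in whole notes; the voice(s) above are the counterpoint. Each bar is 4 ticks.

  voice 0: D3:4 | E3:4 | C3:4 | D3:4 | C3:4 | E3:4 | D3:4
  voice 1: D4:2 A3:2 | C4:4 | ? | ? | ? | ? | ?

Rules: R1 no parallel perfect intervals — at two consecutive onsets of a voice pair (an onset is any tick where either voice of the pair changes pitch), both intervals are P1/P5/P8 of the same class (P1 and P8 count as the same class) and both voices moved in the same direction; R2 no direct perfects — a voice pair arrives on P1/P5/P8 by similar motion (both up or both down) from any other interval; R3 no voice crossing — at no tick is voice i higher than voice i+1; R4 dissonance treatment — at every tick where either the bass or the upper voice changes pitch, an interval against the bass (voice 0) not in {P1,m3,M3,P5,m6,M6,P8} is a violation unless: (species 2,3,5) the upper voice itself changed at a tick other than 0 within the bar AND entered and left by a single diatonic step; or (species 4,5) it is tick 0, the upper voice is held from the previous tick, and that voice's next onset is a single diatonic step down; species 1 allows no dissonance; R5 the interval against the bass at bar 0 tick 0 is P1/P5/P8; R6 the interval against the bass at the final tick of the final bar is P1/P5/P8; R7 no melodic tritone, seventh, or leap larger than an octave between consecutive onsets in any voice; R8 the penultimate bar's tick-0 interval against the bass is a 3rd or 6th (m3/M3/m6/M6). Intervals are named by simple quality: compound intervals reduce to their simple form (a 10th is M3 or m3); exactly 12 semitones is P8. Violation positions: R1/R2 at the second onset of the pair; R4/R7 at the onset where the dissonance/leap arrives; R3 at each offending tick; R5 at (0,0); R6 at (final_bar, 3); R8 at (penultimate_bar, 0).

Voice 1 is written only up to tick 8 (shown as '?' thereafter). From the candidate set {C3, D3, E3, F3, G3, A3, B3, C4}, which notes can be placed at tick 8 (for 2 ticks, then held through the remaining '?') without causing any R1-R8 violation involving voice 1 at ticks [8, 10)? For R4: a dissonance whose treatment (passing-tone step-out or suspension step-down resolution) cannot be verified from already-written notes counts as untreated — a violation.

{A3, C4, E3}

C3: violates R2
D3: violates R4,R7
E3: legal
F3: violates R4
G3: violates R2
A3: legal
B3: violates R4
C4: legal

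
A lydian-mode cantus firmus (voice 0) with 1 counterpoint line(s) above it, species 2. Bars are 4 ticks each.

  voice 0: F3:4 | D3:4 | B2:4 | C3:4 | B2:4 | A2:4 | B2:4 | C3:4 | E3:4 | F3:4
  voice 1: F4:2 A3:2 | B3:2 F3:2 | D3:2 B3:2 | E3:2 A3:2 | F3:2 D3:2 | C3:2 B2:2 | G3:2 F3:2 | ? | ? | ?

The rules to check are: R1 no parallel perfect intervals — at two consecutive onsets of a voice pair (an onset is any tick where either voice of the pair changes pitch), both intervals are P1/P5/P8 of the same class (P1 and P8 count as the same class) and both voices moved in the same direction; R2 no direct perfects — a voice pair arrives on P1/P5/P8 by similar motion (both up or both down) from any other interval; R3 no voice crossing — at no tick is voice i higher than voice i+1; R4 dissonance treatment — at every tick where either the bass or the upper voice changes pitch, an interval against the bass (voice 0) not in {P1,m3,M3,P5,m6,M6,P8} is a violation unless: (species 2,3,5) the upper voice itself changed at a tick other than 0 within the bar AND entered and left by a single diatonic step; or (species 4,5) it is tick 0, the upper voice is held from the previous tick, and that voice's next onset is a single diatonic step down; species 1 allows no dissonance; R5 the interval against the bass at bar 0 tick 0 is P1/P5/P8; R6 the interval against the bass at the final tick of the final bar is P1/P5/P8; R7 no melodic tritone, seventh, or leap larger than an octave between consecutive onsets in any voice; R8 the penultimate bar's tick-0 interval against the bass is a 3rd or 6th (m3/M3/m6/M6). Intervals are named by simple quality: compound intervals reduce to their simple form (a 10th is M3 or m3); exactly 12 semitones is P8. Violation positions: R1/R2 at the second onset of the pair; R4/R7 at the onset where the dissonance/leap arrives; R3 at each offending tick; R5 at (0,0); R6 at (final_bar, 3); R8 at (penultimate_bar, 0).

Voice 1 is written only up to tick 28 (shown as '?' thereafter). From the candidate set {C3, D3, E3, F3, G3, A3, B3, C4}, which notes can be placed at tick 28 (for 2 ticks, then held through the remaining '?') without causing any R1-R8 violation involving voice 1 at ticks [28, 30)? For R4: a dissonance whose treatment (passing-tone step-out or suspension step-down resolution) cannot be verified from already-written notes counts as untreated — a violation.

{A3, C3, E3}

C3: legal
D3: violates R4
E3: legal
F3: violates R4
G3: violates R2
A3: legal
B3: violates R4,R7
C4: violates R2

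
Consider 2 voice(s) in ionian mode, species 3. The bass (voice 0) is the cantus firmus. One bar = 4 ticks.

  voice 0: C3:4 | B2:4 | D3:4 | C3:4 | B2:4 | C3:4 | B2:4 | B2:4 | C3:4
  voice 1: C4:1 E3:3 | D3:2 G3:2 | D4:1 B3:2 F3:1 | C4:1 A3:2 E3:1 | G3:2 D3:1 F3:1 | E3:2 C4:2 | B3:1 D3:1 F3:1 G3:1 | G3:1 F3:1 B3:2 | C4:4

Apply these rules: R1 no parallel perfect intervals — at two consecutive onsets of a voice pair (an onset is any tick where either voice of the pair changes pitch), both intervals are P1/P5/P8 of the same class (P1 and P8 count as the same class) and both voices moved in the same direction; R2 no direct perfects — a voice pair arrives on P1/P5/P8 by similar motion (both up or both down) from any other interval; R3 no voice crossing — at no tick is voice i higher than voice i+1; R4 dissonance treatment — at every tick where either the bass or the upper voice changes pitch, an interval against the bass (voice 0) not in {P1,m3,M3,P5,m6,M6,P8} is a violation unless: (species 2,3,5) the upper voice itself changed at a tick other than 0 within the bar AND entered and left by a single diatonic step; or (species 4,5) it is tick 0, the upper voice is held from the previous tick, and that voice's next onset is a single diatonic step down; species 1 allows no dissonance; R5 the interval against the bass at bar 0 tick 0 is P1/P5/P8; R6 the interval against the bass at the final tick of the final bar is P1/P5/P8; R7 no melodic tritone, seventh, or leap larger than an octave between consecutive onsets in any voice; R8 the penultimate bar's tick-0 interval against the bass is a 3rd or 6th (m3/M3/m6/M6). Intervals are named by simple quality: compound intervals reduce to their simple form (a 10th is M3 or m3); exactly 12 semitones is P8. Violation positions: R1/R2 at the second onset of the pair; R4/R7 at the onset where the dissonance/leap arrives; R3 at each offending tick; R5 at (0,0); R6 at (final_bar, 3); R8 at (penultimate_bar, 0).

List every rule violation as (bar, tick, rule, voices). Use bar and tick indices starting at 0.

(2, 0, R2, (0, 1))
(2, 3, R7, (1,))
(4, 3, R4, (0, 1))
(6, 0, R1, (0, 1))
(6, 2, R4, (0, 1))
(7, 1, R4, (0, 1))
(7, 2, R7, (1,))
(8, 0, R1, (0, 1))

bar 0: v0=C3 v1=C4 downbeat P8
bar 1: v0=B2 v1=D3 downbeat m3
bar 2: v0=D3 v1=D4 downbeat P8
bar 3: v0=C3 v1=C4 downbeat P8
bar 4: v0=B2 v1=G3 downbeat m6
bar 5: v0=C3 v1=E3 downbeat M3
bar 6: v0=B2 v1=B3 downbeat P8
bar 7: v0=B2 v1=G3 downbeat m6
bar 8: v0=C3 v1=C4 downbeat P8
  -> R2 @ bar 2 tick 0 v(0, 1): B2/G3 m6 -> D3/D4 P8 similar
  -> R7 @ bar 2 tick 3 v(1,): B3->F3 leap 6st
  -> R4 @ bar 4 tick 3 v(0, 1): B2/F3 TT untreated
  -> R1 @ bar 6 tick 0 v(0, 1): C3/C4 P8 -> B2/B3 P8 similar
  -> R4 @ bar 6 tick 2 v(0, 1): B2/F3 TT untreated
  -> R4 @ bar 7 tick 1 v(0, 1): B2/F3 TT untreated
  -> R7 @ bar 7 tick 2 v(1,): F3->B3 leap 6st
  -> R1 @ bar 8 tick 0 v(0, 1): B2/B3 P8 -> C3/C4 P8 similar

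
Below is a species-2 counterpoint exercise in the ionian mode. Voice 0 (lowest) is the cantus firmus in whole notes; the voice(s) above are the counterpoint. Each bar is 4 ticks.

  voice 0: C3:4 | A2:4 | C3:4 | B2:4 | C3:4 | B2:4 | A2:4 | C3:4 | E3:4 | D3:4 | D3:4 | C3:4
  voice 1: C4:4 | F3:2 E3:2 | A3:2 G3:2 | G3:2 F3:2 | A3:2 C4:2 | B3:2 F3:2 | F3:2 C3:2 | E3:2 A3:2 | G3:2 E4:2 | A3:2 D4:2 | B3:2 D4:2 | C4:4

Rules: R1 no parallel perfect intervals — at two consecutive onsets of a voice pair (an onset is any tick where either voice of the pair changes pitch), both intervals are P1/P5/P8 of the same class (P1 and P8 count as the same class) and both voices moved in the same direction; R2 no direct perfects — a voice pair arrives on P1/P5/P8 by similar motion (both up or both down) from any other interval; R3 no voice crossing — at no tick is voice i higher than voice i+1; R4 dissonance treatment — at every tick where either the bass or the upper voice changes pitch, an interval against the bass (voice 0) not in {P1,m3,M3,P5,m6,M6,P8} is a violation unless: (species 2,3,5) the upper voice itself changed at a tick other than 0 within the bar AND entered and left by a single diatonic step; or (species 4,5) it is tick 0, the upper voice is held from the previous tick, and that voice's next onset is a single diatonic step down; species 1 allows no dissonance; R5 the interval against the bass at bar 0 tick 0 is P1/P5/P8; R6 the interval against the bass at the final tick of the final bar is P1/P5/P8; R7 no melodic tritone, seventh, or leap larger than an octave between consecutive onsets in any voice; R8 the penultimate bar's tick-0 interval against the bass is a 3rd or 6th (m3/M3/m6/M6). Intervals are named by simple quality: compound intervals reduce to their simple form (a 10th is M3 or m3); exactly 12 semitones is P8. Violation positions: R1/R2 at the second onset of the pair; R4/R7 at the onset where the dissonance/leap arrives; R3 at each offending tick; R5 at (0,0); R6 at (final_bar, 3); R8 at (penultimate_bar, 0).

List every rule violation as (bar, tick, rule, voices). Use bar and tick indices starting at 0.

bar 0: v0=C3 v1=C4 downbeat P8
bar 1: v0=A2 v1=F3 downbeat m6
bar 2: v0=C3 v1=A3 downbeat M6
bar 3: v0=B2 v1=G3 downbeat m6
bar 4: v0=C3 v1=A3 downbeat M6
bar 5: v0=B2 v1=B3 downbeat P8
bar 6: v0=A2 v1=F3 downbeat m6
bar 7: v0=C3 v1=E3 downbeat M3
bar 8: v0=E3 v1=G3 downbeat m3
bar 9: v0=D3 v1=A3 downbeat P5
bar 10: v0=D3 v1=B3 downbeat M6
bar 11: v0=C3 v1=C4 downbeat P8
  -> R4 @ bar 3 tick 2 v(0, 1): B2/F3 TT untreated
  -> R1 @ bar 5 tick 0 v(0, 1): C3/C4 P8 -> B2/B3 P8 similar
  -> R4 @ bar 5 tick 2 v(0, 1): B2/F3 TT untreated
  -> R7 @ bar 5 tick 2 v(1,): B3->F3 leap 6st
  -> R2 @ bar 9 tick 0 v(0, 1): E3/E4 P8 -> D3/A3 P5 similar
  -> R1 @ bar 11 tick 0 v(0, 1): D3/D4 P8 -> C3/C4 P8 similar

(3, 2, R4, (0, 1))
(5, 0, R1, (0, 1))
(5, 2, R4, (0, 1))
(5, 2, R7, (1,))
(9, 0, R2, (0, 1))
(11, 0, R1, (0, 1))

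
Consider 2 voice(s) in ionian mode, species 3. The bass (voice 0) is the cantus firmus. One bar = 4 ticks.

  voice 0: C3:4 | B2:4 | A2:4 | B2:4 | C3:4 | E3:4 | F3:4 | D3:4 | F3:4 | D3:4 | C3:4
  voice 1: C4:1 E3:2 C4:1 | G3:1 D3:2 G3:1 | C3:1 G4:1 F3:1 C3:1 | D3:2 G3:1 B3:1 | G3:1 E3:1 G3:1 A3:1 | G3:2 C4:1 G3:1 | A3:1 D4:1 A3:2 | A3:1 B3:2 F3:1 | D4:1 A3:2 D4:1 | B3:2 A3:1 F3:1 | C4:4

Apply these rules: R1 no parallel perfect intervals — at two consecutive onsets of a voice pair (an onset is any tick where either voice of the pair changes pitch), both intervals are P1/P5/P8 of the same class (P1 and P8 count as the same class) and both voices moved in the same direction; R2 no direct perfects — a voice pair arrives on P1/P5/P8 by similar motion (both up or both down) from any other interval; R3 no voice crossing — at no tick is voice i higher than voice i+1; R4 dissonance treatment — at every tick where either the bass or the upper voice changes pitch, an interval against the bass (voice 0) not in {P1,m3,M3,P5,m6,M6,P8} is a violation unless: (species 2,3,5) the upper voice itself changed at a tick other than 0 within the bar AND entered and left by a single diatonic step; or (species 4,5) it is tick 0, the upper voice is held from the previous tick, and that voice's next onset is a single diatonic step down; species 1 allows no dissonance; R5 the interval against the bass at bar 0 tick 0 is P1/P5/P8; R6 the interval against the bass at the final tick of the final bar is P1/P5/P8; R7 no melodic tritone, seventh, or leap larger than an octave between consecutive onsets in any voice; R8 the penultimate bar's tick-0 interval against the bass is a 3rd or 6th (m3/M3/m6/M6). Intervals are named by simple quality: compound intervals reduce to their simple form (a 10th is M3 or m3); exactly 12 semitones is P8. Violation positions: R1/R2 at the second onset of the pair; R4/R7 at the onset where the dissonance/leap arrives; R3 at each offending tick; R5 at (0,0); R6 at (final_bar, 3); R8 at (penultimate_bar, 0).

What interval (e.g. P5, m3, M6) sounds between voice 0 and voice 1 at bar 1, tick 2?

voice 0=B2 voice 1=D3 -> m3

m3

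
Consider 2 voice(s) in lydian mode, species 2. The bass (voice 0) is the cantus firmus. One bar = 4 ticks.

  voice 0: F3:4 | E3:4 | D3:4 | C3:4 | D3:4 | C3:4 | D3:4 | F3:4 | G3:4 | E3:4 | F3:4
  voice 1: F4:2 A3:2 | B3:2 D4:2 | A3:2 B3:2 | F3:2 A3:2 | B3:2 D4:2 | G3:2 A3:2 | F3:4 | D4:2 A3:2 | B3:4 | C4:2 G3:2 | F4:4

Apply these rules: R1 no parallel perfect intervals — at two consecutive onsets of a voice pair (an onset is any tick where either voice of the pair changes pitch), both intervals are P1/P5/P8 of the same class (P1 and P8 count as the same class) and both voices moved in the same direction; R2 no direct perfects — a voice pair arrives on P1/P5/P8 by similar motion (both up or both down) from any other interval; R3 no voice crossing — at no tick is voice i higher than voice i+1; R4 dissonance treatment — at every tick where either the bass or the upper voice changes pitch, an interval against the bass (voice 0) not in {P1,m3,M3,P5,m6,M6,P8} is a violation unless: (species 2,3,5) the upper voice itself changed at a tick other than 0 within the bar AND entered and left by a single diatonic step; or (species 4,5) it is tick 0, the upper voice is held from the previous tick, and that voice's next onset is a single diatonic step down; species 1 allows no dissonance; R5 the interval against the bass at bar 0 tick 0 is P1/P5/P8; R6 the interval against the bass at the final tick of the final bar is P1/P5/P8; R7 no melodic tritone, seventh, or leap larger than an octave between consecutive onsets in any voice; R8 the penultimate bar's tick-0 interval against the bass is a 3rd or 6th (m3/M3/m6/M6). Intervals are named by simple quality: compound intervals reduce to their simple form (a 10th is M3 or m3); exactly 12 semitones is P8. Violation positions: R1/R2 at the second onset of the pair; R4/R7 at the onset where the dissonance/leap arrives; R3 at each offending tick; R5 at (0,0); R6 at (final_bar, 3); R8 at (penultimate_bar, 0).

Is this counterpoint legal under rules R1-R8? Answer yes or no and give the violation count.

bar 0: v0=F3 v1=F4 (P8)
bar 1: v0=E3 v1=B3 (P5)
bar 2: v0=D3 v1=A3 (P5)
bar 3: v0=C3 v1=F3 (P4)
bar 4: v0=D3 v1=B3 (M6)
bar 5: v0=C3 v1=G3 (P5)
bar 6: v0=D3 v1=F3 (m3)
bar 7: v0=F3 v1=D4 (M6)
bar 8: v0=G3 v1=B3 (M3)
bar 9: v0=E3 v1=C4 (m6)
bar 10: v0=F3 v1=F4 (P8)
  R4 @ bar1.2: E3/D4 m7 untreated
  R2 @ bar2.0: E3/D4 m7 -> D3/A3 P5 similar
  R4 @ bar3.0: C3/F3 P4 untreated
  R7 @ bar3.0: B3->F3 leap 6st
  R2 @ bar5.0: D3/D4 P8 -> C3/G3 P5 similar
  R2 @ bar10.0: E3/G3 m3 -> F3/F4 P8 similar
  R7 @ bar10.0: G3->F4 leap 10st

No (7 violations)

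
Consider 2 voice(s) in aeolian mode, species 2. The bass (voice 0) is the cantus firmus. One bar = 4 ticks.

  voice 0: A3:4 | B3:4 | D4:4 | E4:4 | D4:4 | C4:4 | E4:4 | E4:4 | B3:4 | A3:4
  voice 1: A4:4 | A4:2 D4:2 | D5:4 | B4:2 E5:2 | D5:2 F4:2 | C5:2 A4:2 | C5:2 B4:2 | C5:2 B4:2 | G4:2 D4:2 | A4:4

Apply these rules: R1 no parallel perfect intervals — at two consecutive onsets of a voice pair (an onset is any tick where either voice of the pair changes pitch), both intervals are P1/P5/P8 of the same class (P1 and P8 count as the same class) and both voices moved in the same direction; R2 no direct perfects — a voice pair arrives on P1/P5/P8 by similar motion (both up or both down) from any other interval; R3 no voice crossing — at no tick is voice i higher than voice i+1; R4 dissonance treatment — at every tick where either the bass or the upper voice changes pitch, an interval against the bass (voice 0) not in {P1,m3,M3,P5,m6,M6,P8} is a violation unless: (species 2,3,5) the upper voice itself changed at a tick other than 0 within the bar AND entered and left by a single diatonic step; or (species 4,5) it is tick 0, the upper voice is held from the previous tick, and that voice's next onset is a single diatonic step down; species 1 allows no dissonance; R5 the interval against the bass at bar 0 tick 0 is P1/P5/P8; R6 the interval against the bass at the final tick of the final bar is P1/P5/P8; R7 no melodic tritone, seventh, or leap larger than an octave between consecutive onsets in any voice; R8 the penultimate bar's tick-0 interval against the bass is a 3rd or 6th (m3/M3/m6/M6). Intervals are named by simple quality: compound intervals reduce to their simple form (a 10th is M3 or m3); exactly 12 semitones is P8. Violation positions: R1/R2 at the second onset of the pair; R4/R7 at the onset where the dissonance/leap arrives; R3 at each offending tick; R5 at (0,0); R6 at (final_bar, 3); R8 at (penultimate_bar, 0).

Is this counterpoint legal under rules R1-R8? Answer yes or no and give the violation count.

No (3 violations)

bar 0: v0=A3 v1=A4 (P8)
bar 1: v0=B3 v1=A4 (m7)
bar 2: v0=D4 v1=D5 (P8)
bar 3: v0=E4 v1=B4 (P5)
bar 4: v0=D4 v1=D5 (P8)
bar 5: v0=C4 v1=C5 (P8)
bar 6: v0=E4 v1=C5 (m6)
bar 7: v0=E4 v1=C5 (m6)
bar 8: v0=B3 v1=G4 (m6)
bar 9: v0=A3 v1=A4 (P8)
  R4 @ bar1.0: B3/A4 m7 untreated
  R2 @ bar2.0: B3/D4 m3 -> D4/D5 P8 similar
  R1 @ bar4.0: E4/E5 P8 -> D4/D5 P8 similar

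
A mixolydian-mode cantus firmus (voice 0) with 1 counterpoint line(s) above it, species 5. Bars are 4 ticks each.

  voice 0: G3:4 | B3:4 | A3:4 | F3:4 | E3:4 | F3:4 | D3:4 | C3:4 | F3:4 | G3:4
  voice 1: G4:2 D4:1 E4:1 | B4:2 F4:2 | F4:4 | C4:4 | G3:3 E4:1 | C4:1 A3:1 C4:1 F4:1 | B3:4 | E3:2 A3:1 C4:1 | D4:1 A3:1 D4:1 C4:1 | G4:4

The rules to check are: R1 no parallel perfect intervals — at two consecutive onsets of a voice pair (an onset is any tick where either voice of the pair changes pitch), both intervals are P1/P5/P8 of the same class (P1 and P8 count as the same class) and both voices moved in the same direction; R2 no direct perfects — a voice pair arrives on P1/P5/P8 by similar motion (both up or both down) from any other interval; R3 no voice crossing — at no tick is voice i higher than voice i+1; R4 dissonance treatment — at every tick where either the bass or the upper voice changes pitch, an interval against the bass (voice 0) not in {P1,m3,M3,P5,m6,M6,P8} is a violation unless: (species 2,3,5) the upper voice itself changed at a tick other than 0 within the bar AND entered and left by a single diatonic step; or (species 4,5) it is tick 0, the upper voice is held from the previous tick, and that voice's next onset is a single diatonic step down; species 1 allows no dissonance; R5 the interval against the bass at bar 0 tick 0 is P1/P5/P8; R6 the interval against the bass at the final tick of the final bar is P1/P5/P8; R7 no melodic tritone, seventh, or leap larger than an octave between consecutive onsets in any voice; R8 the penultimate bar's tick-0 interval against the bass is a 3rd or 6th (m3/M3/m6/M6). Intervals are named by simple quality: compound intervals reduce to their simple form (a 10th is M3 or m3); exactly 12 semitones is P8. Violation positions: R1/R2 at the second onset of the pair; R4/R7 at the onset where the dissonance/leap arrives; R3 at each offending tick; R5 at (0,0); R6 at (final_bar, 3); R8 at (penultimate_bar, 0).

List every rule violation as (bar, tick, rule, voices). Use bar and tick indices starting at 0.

bar 0: v0=G3 v1=G4 downbeat P8
bar 1: v0=B3 v1=B4 downbeat P8
bar 2: v0=A3 v1=F4 downbeat m6
bar 3: v0=F3 v1=C4 downbeat P5
bar 4: v0=E3 v1=G3 downbeat m3
bar 5: v0=F3 v1=C4 downbeat P5
bar 6: v0=D3 v1=B3 downbeat M6
bar 7: v0=C3 v1=E3 downbeat M3
bar 8: v0=F3 v1=D4 downbeat M6
bar 9: v0=G3 v1=G4 downbeat P8
  -> R2 @ bar 1 tick 0 v(0, 1): G3/E4 M6 -> B3/B4 P8 similar
  -> R4 @ bar 1 tick 2 v(0, 1): B3/F4 TT untreated
  -> R7 @ bar 1 tick 2 v(1,): B4->F4 leap 6st
  -> R2 @ bar 3 tick 0 v(0, 1): A3/F4 m6 -> F3/C4 P5 similar
  -> R7 @ bar 6 tick 0 v(1,): F4->B3 leap 6st
  -> R2 @ bar 9 tick 0 v(0, 1): F3/C4 P5 -> G3/G4 P8 similar

(1, 0, R2, (0, 1))
(1, 2, R4, (0, 1))
(1, 2, R7, (1,))
(3, 0, R2, (0, 1))
(6, 0, R7, (1,))
(9, 0, R2, (0, 1))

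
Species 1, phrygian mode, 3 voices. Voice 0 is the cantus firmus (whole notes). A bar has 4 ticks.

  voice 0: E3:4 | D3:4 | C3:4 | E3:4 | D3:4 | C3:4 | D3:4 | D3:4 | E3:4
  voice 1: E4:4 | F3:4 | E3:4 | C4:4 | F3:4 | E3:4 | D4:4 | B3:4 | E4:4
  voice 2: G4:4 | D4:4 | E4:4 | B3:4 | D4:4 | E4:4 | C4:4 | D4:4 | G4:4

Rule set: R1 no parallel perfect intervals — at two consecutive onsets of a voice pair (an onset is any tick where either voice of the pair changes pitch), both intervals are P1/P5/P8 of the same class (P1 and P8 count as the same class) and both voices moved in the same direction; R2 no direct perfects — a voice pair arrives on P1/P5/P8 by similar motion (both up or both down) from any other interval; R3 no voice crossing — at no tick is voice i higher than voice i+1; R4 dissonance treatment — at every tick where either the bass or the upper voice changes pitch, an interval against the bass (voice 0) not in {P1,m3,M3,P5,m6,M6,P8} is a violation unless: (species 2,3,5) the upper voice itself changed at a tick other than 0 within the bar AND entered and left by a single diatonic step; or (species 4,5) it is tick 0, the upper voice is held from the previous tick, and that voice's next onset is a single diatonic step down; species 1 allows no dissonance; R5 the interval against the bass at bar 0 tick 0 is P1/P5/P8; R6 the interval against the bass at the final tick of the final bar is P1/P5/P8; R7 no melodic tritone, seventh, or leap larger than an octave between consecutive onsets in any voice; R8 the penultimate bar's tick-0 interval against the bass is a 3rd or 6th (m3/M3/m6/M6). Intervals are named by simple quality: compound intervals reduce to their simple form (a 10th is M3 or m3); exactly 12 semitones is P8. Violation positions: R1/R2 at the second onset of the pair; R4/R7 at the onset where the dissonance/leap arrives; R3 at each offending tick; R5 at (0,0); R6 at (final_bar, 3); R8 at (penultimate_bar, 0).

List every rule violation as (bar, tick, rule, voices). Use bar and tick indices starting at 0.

(0, 0, R5, (0, 2))
(1, 0, R2, (0, 2))
(1, 0, R7, (1,))
(3, 0, R3, (1, 2))
(3, 1, R3, (1, 2))
(3, 2, R3, (1, 2))
(3, 3, R3, (1, 2))
(6, 0, R2, (0, 1))
(6, 0, R3, (1, 2))
(6, 0, R4, (0, 2))
(6, 0, R7, (1,))
(6, 1, R3, (1, 2))
(6, 2, R3, (1, 2))
(6, 3, R3, (1, 2))
(7, 0, R8, (0, 2))
(8, 0, R2, (0, 1))
(8, 3, R6, (0, 2))

bar 0: v0=E3 v1=E4 v2=G4 downbeat m3
bar 1: v0=D3 v1=F3 v2=D4 downbeat P8
bar 2: v0=C3 v1=E3 v2=E4 downbeat M3
bar 3: v0=E3 v1=C4 v2=B3 downbeat P5
bar 4: v0=D3 v1=F3 v2=D4 downbeat P8
bar 5: v0=C3 v1=E3 v2=E4 downbeat M3
bar 6: v0=D3 v1=D4 v2=C4 downbeat m7
bar 7: v0=D3 v1=B3 v2=D4 downbeat P8
bar 8: v0=E3 v1=E4 v2=G4 downbeat m3
  -> R5 @ bar 0 tick 0 v(0, 2): opens on m3
  -> R2 @ bar 1 tick 0 v(0, 2): E3/G4 m3 -> D3/D4 P8 similar
  -> R7 @ bar 1 tick 0 v(1,): E4->F3 leap 11st
  -> R3 @ bar 3 tick 0 v(1, 2): C4 above B3
  -> R3 @ bar 3 tick 1 v(1, 2): C4 above B3
  -> R3 @ bar 3 tick 2 v(1, 2): C4 above B3
  -> R3 @ bar 3 tick 3 v(1, 2): C4 above B3
  -> R2 @ bar 6 tick 0 v(0, 1): C3/E3 M3 -> D3/D4 P8 similar
  -> R3 @ bar 6 tick 0 v(1, 2): D4 above C4
  -> R4 @ bar 6 tick 0 v(0, 2): D3/C4 m7 untreated
  -> R7 @ bar 6 tick 0 v(1,): E3->D4 leap 10st
  -> R3 @ bar 6 tick 1 v(1, 2): D4 above C4
  -> R3 @ bar 6 tick 2 v(1, 2): D4 above C4
  -> R3 @ bar 6 tick 3 v(1, 2): D4 above C4
  -> R8 @ bar 7 tick 0 v(0, 2): penult P8 not 3rd/6th
  -> R2 @ bar 8 tick 0 v(0, 1): D3/B3 M6 -> E3/E4 P8 similar
  -> R6 @ bar 8 tick 3 v(0, 2): closes on m3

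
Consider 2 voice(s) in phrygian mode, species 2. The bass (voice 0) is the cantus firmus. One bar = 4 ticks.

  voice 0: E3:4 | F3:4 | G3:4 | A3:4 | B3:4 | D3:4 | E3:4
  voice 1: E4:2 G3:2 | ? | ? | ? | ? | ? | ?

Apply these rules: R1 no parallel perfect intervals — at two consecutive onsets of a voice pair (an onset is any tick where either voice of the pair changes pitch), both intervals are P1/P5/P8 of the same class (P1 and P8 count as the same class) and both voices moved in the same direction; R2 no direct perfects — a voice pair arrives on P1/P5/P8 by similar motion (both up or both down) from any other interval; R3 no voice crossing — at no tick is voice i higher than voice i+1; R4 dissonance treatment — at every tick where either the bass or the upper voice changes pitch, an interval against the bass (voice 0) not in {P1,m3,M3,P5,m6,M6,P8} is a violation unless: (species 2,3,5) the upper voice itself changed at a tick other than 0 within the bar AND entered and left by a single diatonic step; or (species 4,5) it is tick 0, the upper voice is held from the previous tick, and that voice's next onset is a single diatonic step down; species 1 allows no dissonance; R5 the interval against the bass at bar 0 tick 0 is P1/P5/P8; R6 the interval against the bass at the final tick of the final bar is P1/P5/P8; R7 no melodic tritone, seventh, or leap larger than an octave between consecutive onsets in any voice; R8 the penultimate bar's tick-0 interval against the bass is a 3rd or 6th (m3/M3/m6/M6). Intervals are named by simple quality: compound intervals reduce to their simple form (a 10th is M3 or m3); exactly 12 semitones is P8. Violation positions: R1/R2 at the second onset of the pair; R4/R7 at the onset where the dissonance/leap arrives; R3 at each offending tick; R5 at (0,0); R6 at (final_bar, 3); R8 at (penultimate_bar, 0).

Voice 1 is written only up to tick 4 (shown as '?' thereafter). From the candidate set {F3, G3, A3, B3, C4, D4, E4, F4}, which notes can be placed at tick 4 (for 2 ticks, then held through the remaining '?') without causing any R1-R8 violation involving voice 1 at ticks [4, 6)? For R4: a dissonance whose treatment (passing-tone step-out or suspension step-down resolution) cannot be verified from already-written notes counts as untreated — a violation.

{A3, D4, F3}

F3: legal
G3: violates R4
A3: legal
B3: violates R4
C4: violates R2
D4: legal
E4: violates R4
F4: violates R2,R7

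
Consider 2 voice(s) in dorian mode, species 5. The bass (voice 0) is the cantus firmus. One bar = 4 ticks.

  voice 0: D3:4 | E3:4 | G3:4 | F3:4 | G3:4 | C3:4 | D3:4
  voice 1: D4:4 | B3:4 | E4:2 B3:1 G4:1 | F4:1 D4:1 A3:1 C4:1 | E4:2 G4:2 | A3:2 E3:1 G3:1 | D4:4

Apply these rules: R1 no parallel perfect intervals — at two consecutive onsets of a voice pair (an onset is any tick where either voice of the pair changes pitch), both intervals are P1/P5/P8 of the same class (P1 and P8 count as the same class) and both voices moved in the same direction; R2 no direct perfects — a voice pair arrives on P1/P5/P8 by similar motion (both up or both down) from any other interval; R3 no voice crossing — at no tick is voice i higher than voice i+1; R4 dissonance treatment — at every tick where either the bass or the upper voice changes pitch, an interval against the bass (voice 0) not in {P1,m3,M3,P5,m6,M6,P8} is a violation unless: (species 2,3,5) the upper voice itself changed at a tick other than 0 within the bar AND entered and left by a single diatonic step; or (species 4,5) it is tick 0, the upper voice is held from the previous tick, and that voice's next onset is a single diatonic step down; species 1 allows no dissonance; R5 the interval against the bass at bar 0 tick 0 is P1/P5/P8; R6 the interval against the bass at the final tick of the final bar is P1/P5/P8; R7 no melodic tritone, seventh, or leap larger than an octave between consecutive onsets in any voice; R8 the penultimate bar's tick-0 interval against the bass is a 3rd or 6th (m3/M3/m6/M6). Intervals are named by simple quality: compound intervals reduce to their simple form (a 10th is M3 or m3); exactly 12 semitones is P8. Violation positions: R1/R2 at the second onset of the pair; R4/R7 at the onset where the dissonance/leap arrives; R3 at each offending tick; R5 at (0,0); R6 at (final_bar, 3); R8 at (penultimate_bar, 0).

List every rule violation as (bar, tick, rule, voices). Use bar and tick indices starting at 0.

bar 0: v0=D3 v1=D4 downbeat P8
bar 1: v0=E3 v1=B3 downbeat P5
bar 2: v0=G3 v1=E4 downbeat M6
bar 3: v0=F3 v1=F4 downbeat P8
bar 4: v0=G3 v1=E4 downbeat M6
bar 5: v0=C3 v1=A3 downbeat M6
bar 6: v0=D3 v1=D4 downbeat P8
  -> R1 @ bar 3 tick 0 v(0, 1): G3/G4 P8 -> F3/F4 P8 similar
  -> R7 @ bar 5 tick 0 v(1,): G4->A3 leap 10st
  -> R2 @ bar 6 tick 0 v(0, 1): C3/G3 P5 -> D3/D4 P8 similar

(3, 0, R1, (0, 1))
(5, 0, R7, (1,))
(6, 0, R2, (0, 1))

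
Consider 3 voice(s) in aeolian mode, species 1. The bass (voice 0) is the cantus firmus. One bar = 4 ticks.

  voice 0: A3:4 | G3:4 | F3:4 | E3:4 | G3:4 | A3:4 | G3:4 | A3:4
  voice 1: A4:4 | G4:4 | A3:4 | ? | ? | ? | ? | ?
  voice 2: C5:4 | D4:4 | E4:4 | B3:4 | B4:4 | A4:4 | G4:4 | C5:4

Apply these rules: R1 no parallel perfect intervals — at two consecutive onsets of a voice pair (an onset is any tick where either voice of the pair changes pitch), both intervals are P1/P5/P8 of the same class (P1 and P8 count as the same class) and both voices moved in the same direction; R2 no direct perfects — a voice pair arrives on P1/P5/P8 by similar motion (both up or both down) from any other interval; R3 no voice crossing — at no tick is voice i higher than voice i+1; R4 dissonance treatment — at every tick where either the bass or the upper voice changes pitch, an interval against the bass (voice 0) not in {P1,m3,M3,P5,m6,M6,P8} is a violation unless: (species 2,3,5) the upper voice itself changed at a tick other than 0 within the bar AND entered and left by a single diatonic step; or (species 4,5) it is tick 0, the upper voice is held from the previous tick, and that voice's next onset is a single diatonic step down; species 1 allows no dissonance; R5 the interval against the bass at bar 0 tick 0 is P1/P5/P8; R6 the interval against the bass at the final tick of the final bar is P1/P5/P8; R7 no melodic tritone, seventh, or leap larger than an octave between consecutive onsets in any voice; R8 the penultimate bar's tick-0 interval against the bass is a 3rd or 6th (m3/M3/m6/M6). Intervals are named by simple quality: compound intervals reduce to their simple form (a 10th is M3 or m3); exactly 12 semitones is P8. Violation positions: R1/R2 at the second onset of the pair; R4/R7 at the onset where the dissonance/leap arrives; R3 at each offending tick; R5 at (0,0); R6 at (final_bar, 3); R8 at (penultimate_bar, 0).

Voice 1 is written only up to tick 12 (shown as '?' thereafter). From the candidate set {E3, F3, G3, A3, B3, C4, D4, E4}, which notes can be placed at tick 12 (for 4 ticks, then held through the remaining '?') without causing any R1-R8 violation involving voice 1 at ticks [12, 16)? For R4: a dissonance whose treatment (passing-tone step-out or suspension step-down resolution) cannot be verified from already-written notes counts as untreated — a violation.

{B3, G3}

E3: violates R1,R2
F3: violates R4
G3: legal
A3: violates R4
B3: legal
C4: violates R3
D4: violates R3,R4
E4: violates R3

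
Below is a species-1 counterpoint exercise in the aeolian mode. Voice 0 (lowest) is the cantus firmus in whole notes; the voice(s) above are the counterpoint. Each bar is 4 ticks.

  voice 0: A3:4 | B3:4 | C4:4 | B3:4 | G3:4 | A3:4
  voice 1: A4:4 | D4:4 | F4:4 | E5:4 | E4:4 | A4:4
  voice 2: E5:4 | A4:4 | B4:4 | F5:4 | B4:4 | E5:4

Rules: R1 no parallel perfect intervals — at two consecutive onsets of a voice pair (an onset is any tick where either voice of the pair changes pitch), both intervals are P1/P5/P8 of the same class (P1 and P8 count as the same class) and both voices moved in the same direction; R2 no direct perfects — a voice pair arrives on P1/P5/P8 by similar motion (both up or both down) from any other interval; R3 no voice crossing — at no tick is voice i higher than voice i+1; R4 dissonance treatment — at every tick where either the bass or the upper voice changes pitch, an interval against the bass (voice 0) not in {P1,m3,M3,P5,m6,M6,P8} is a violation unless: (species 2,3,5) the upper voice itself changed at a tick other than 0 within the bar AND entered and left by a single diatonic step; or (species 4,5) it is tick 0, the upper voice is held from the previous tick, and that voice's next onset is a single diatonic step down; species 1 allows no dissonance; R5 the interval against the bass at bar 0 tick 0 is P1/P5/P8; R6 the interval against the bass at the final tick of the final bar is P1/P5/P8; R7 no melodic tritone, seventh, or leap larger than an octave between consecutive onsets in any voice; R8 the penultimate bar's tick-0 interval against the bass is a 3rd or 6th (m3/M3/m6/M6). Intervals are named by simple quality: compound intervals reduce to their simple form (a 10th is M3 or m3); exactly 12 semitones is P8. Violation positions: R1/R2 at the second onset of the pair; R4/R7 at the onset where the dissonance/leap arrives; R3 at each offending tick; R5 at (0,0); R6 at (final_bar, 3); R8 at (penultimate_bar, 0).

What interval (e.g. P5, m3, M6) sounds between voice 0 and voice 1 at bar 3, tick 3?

voice 0=B3 voice 1=E5 -> P4

P4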